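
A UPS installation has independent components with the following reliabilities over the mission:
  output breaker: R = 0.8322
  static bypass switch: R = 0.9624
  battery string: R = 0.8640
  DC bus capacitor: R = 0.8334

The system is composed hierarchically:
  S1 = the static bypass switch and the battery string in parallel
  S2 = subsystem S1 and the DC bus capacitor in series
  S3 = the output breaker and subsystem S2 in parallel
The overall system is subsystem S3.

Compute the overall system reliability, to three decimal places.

Parallel (static bypass switch and battery string): 1 − (1 − 0.96240)(1 − 0.86400) = 0.99489
Series ([0.99489] and DC bus capacitor): 0.99489 × 0.83340 = 0.82914
Parallel (output breaker and [0.82914]): 1 − (1 − 0.83220)(1 − 0.82914) = 0.971

0.971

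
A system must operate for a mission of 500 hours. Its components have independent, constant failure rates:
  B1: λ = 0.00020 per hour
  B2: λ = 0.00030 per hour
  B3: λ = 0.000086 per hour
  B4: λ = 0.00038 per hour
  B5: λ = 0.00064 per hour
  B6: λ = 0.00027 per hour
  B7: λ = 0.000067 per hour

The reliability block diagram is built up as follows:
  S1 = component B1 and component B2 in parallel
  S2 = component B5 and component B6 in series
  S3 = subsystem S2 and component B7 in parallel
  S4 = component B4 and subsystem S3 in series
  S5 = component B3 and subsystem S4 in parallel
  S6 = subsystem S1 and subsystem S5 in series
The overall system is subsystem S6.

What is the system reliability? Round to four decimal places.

0.9791

R(B1) = exp(−0.00020 × 500) = 0.904837
R(B2) = exp(−0.00030 × 500) = 0.860708
R(B3) = exp(−0.000086 × 500) = 0.957911
R(B4) = exp(−0.00038 × 500) = 0.826959
R(B5) = exp(−0.00064 × 500) = 0.726149
R(B6) = exp(−0.00027 × 500) = 0.873716
R(B7) = exp(−0.000067 × 500) = 0.967055
Parallel (B1 and B2): 1 − (1 − 0.904837)(1 − 0.860708) = 0.986745
Series (B5 and B6): 0.726149 × 0.873716 = 0.634448
Parallel ([0.634448] and B7): 1 − (1 − 0.634448)(1 − 0.967055) = 0.987957
Series (B4 and [0.987957]): 0.826959 × 0.987957 = 0.817000
Parallel (B3 and [0.817000]): 1 − (1 − 0.957911)(1 − 0.817000) = 0.992298
Series ([0.986745] and [0.992298]): 0.986745 × 0.992298 = 0.9791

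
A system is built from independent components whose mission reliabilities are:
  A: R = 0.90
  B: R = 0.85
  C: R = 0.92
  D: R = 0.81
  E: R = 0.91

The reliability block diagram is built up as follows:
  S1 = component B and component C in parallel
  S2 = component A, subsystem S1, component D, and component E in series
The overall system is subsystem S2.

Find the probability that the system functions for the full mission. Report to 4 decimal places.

Parallel (B and C): 1 − (1 − 0.850000)(1 − 0.920000) = 0.988000
Series (A, [0.988000], D, and E): 0.900000 × 0.988000 × 0.810000 × 0.910000 = 0.6554

0.6554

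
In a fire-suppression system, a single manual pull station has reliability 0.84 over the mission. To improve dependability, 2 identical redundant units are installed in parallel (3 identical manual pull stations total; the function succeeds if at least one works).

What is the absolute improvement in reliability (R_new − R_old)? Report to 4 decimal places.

R_before = 0.84
R_after = 1 − (1 − 0.84)^3 = 0.9959
ΔR = 0.9959 − 0.84 = 0.1559

0.1559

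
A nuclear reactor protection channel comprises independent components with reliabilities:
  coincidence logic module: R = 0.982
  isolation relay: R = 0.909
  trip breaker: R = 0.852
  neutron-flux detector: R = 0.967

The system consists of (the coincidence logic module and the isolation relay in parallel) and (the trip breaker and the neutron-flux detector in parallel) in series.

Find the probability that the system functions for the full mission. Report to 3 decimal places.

Parallel (coincidence logic module and isolation relay): 1 − (1 − 0.98200)(1 − 0.90900) = 0.99836
Parallel (trip breaker and neutron-flux detector): 1 − (1 − 0.85200)(1 − 0.96700) = 0.99512
Series ([0.99836] and [0.99512]): 0.99836 × 0.99512 = 0.993

0.993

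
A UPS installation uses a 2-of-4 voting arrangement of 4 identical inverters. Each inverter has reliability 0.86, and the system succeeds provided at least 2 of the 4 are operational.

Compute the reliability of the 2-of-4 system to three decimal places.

R = Σ_{i=2}^{4} C(4,i) p^i (1−p)^{4−i} with p = 0.86
C(4,2)·0.86^2·0.14^2 = 0.08698
C(4,3)·0.86^3·0.14^1 = 0.35619
C(4,4)·0.86^4·0.14^0 = 0.54701
Sum = 0.990

0.990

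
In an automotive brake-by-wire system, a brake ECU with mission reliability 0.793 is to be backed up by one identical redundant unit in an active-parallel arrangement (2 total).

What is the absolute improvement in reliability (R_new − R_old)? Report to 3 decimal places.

R_before = 0.793
R_after = 1 − (1 − 0.793)^2 = 0.957
ΔR = 0.957 − 0.793 = 0.164

0.164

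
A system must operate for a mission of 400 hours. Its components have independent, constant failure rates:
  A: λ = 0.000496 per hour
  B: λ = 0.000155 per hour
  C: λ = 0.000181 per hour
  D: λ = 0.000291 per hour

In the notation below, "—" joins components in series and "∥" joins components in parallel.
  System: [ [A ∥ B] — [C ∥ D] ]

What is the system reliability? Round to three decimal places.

0.982

R(A) = exp(−0.000496 × 400) = 0.82004
R(B) = exp(−0.000155 × 400) = 0.93988
R(C) = exp(−0.000181 × 400) = 0.93016
R(D) = exp(−0.000291 × 400) = 0.89012
Parallel (A and B): 1 − (1 − 0.82004)(1 − 0.93988) = 0.98918
Parallel (C and D): 1 − (1 − 0.93016)(1 − 0.89012) = 0.99233
Series ([0.98918] and [0.99233]): 0.98918 × 0.99233 = 0.982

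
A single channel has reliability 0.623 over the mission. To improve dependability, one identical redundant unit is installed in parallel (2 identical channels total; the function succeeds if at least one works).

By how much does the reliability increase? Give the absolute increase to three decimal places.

R_before = 0.623
R_after = 1 − (1 − 0.623)^2 = 0.858
ΔR = 0.858 − 0.623 = 0.235

0.235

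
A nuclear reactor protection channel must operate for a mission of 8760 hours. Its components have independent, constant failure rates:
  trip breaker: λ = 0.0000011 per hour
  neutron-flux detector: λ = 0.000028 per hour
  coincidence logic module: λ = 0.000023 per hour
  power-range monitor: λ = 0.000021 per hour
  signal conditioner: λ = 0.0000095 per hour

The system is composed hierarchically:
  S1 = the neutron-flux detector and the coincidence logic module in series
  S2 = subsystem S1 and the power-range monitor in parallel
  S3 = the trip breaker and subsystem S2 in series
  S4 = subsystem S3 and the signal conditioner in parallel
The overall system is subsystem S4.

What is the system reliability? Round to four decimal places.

R(trip breaker) = exp(−0.0000011 × 8760) = 0.990410
R(neutron-flux detector) = exp(−0.000028 × 8760) = 0.782485
R(coincidence logic module) = exp(−0.000023 × 8760) = 0.817520
R(power-range monitor) = exp(−0.000021 × 8760) = 0.831969
R(signal conditioner) = exp(−0.0000095 × 8760) = 0.920149
Series (neutron-flux detector and coincidence logic module): 0.782485 × 0.817520 = 0.639697
Parallel ([0.639697] and power-range monitor): 1 − (1 − 0.639697)(1 − 0.831969) = 0.939458
Series (trip breaker and [0.939458]): 0.990410 × 0.939458 = 0.930449
Parallel ([0.930449] and signal conditioner): 1 − (1 − 0.930449)(1 − 0.920149) = 0.9944

0.9944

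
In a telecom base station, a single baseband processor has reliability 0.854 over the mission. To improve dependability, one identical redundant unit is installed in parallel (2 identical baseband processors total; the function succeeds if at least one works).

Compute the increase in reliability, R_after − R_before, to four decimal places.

R_before = 0.854
R_after = 1 − (1 − 0.854)^2 = 0.9787
ΔR = 0.9787 − 0.854 = 0.1247

0.1247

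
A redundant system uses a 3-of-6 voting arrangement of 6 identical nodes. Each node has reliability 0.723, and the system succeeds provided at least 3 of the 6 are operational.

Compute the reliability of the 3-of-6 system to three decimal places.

0.946

R = Σ_{i=3}^{6} C(6,i) p^i (1−p)^{6−i} with p = 0.723
C(6,3)·0.723^3·0.277^3 = 0.16065
C(6,4)·0.723^4·0.277^2 = 0.31449
C(6,5)·0.723^5·0.277^1 = 0.32834
C(6,6)·0.723^6·0.277^0 = 0.14283
Sum = 0.946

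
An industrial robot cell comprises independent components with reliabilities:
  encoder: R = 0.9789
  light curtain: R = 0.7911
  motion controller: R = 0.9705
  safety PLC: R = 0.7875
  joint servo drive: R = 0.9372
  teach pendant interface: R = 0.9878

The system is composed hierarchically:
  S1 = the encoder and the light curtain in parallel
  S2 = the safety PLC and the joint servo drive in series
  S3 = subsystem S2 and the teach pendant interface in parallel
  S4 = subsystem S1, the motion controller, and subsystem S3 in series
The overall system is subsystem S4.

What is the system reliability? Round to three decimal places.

0.963

Parallel (encoder and light curtain): 1 − (1 − 0.97890)(1 − 0.79110) = 0.99559
Series (safety PLC and joint servo drive): 0.78750 × 0.93720 = 0.73805
Parallel ([0.73805] and teach pendant interface): 1 − (1 − 0.73805)(1 − 0.98780) = 0.99680
Series ([0.99559], motion controller, and [0.99680]): 0.99559 × 0.97050 × 0.99680 = 0.963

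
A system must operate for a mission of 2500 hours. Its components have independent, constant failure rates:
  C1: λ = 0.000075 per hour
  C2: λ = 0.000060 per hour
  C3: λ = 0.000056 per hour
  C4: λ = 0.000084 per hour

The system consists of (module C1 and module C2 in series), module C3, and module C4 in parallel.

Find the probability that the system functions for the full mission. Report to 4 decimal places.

0.9929

R(C1) = exp(−0.000075 × 2500) = 0.829029
R(C2) = exp(−0.000060 × 2500) = 0.860708
R(C3) = exp(−0.000056 × 2500) = 0.869358
R(C4) = exp(−0.000084 × 2500) = 0.810584
Series (C1 and C2): 0.829029 × 0.860708 = 0.713552
Parallel ([0.713552], C3, and C4): 1 − (1 − 0.713552)(1 − 0.869358)(1 − 0.810584) = 0.9929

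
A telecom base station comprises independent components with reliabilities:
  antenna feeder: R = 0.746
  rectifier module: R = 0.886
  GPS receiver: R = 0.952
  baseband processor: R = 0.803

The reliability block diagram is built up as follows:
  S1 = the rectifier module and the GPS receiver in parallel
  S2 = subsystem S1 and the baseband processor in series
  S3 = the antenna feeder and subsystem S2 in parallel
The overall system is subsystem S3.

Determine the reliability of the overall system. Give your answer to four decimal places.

Parallel (rectifier module and GPS receiver): 1 − (1 − 0.886000)(1 − 0.952000) = 0.994528
Series ([0.994528] and baseband processor): 0.994528 × 0.803000 = 0.798606
Parallel (antenna feeder and [0.798606]): 1 − (1 − 0.746000)(1 − 0.798606) = 0.9488

0.9488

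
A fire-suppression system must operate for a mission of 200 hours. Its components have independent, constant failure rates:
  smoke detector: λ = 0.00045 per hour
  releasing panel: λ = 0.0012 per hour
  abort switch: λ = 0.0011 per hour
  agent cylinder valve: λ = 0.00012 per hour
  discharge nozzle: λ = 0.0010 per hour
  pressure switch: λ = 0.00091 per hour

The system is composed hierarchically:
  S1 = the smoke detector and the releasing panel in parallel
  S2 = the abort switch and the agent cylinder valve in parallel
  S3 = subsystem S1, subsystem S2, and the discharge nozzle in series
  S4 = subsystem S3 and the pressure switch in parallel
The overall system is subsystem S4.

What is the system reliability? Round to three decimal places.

0.967

R(smoke detector) = exp(−0.00045 × 200) = 0.91393
R(releasing panel) = exp(−0.0012 × 200) = 0.78663
R(abort switch) = exp(−0.0011 × 200) = 0.80252
R(agent cylinder valve) = exp(−0.00012 × 200) = 0.97629
R(discharge nozzle) = exp(−0.0010 × 200) = 0.81873
R(pressure switch) = exp(−0.00091 × 200) = 0.83360
Parallel (smoke detector and releasing panel): 1 − (1 − 0.91393)(1 − 0.78663) = 0.98164
Parallel (abort switch and agent cylinder valve): 1 − (1 − 0.80252)(1 − 0.97629) = 0.99532
Series ([0.98164], [0.99532], and discharge nozzle): 0.98164 × 0.99532 × 0.81873 = 0.79994
Parallel ([0.79994] and pressure switch): 1 − (1 − 0.79994)(1 − 0.83360) = 0.967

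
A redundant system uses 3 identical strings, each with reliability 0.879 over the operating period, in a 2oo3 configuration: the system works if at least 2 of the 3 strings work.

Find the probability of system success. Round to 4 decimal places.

0.9596

R = Σ_{i=2}^{3} C(3,i) p^i (1−p)^{3−i} with p = 0.879
C(3,2)·0.879^2·0.121^1 = 0.280469
C(3,3)·0.879^3·0.121^0 = 0.679151
Sum = 0.9596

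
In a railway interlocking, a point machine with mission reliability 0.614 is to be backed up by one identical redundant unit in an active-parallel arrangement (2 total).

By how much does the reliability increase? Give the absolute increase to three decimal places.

0.237

R_before = 0.614
R_after = 1 − (1 − 0.614)^2 = 0.851
ΔR = 0.851 − 0.614 = 0.237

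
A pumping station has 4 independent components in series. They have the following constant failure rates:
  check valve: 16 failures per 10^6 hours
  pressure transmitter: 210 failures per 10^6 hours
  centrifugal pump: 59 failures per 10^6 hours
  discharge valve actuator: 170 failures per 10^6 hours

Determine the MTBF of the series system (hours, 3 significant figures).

2200

Series of exponential components: λ_sys = Σ λ_i
λ_sys = 0.000016 + 0.00021 + 0.000059 + 0.00017 = 4.5500e-04 /h
MTBF = 1 / λ_sys = 2200 h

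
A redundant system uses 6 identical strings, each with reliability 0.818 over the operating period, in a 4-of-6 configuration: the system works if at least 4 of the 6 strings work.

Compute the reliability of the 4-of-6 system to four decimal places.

R = Σ_{i=4}^{6} C(6,i) p^i (1−p)^{6−i} with p = 0.818
C(6,4)·0.818^4·0.182^2 = 0.222458
C(6,5)·0.818^5·0.182^1 = 0.399935
C(6,6)·0.818^6·0.182^0 = 0.299585
Sum = 0.9220

0.9220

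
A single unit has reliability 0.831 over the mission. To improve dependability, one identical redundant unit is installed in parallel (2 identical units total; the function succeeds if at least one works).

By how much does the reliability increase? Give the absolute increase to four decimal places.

R_before = 0.831
R_after = 1 − (1 − 0.831)^2 = 0.9714
ΔR = 0.9714 − 0.831 = 0.1404

0.1404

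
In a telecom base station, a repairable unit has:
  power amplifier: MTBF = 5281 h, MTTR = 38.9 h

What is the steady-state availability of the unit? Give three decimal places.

0.993

A(power amplifier) = MTBF/(MTBF+MTTR) = 5281/(5281+38.9) = 0.993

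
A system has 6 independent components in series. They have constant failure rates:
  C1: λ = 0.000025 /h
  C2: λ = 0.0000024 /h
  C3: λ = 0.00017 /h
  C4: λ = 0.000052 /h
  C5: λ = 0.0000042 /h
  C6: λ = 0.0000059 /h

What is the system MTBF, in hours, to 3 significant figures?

Series of exponential components: λ_sys = Σ λ_i
λ_sys = 0.000025 + 0.0000024 + 0.00017 + 0.000052 + 0.0000042 + 0.0000059 = 2.5950e-04 /h
MTBF = 1 / λ_sys = 3850 h

3850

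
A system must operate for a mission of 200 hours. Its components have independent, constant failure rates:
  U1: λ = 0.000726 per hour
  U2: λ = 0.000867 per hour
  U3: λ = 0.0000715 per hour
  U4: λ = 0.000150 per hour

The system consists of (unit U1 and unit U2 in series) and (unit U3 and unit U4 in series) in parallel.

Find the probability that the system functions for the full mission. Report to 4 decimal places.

0.9882

R(U1) = exp(−0.000726 × 200) = 0.864849
R(U2) = exp(−0.000867 × 200) = 0.840801
R(U3) = exp(−0.0000715 × 200) = 0.985802
R(U4) = exp(−0.000150 × 200) = 0.970446
Series (U1 and U2): 0.864849 × 0.840801 = 0.727166
Series (U3 and U4): 0.985802 × 0.970446 = 0.956668
Parallel ([0.727166] and [0.956668]): 1 − (1 − 0.727166)(1 − 0.956668) = 0.9882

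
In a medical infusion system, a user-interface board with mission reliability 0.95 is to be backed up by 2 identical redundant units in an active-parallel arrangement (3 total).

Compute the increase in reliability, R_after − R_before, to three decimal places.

R_before = 0.95
R_after = 1 − (1 − 0.95)^3 = 1.000
ΔR = 1.000 − 0.95 = 0.050

0.050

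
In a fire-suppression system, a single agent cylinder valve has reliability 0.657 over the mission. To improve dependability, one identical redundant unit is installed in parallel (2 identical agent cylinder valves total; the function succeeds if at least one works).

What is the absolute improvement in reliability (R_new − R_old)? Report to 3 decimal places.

0.225

R_before = 0.657
R_after = 1 − (1 − 0.657)^2 = 0.882
ΔR = 0.882 − 0.657 = 0.225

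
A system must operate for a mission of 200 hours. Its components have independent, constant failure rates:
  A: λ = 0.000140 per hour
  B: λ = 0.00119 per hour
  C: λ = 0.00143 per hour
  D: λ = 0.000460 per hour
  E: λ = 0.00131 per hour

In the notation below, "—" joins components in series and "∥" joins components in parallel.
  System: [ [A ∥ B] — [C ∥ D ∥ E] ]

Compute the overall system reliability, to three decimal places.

R(A) = exp(−0.000140 × 200) = 0.97239
R(B) = exp(−0.00119 × 200) = 0.78820
R(C) = exp(−0.00143 × 200) = 0.75126
R(D) = exp(−0.000460 × 200) = 0.91211
R(E) = exp(−0.00131 × 200) = 0.76951
Parallel (A and B): 1 − (1 − 0.97239)(1 − 0.78820) = 0.99415
Parallel (C, D, and E): 1 − (1 − 0.75126)(1 − 0.91211)(1 − 0.76951) = 0.99496
Series ([0.99415] and [0.99496]): 0.99415 × 0.99496 = 0.989

0.989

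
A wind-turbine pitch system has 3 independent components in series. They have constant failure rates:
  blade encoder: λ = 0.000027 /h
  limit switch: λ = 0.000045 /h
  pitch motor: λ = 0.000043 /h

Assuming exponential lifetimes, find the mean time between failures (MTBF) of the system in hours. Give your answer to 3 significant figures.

Series of exponential components: λ_sys = Σ λ_i
λ_sys = 0.000027 + 0.000045 + 0.000043 = 1.1500e-04 /h
MTBF = 1 / λ_sys = 8700 h

8700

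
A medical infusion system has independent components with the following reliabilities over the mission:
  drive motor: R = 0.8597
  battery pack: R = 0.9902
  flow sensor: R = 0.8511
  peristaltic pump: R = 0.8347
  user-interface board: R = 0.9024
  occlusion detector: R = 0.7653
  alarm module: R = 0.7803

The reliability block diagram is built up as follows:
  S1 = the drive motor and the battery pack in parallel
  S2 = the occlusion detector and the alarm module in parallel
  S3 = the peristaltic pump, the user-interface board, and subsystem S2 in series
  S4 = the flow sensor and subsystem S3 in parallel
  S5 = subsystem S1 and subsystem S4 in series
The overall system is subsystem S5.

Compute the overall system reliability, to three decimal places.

Parallel (drive motor and battery pack): 1 − (1 − 0.85970)(1 − 0.99020) = 0.99863
Parallel (occlusion detector and alarm module): 1 − (1 − 0.76530)(1 − 0.78030) = 0.94844
Series (peristaltic pump, user-interface board, and [0.94844]): 0.83470 × 0.90240 × 0.94844 = 0.71440
Parallel (flow sensor and [0.71440]): 1 − (1 − 0.85110)(1 − 0.71440) = 0.95747
Series ([0.99863] and [0.95747]): 0.99863 × 0.95747 = 0.956

0.956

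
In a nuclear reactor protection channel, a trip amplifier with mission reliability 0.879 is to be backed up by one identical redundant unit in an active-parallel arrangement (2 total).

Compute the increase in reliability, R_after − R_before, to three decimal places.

R_before = 0.879
R_after = 1 − (1 − 0.879)^2 = 0.985
ΔR = 0.985 − 0.879 = 0.106

0.106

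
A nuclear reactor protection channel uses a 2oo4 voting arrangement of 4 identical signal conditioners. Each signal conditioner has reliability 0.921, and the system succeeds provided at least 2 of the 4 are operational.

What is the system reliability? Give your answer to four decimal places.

R = Σ_{i=2}^{4} C(4,i) p^i (1−p)^{4−i} with p = 0.921
C(4,2)·0.921^2·0.079^2 = 0.031763
C(4,3)·0.921^3·0.079^1 = 0.246869
C(4,4)·0.921^4·0.079^0 = 0.719513
Sum = 0.9981

0.9981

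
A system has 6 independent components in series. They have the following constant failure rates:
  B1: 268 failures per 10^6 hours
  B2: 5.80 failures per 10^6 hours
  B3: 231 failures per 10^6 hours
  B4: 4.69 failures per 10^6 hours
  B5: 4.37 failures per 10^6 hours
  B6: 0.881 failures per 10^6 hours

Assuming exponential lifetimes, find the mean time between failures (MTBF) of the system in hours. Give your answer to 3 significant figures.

1940

Series of exponential components: λ_sys = Σ λ_i
λ_sys = 0.000268 + 0.00000580 + 0.000231 + 0.00000469 + 0.00000437 + 0.000000881 = 5.1474e-04 /h
MTBF = 1 / λ_sys = 1940 h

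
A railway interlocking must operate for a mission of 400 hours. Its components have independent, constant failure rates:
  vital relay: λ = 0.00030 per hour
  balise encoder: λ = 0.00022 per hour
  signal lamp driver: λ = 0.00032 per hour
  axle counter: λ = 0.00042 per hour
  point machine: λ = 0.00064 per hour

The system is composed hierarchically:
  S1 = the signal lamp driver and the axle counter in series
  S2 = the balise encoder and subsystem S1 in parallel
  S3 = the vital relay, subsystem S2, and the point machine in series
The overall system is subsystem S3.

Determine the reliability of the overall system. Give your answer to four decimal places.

0.6718

R(vital relay) = exp(−0.00030 × 400) = 0.886920
R(balise encoder) = exp(−0.00022 × 400) = 0.915761
R(signal lamp driver) = exp(−0.00032 × 400) = 0.879853
R(axle counter) = exp(−0.00042 × 400) = 0.845354
R(point machine) = exp(−0.00064 × 400) = 0.774142
Series (signal lamp driver and axle counter): 0.879853 × 0.845354 = 0.743787
Parallel (balise encoder and [0.743787]): 1 − (1 − 0.915761)(1 − 0.743787) = 0.978417
Series (vital relay, [0.978417], and point machine): 0.886920 × 0.978417 × 0.774142 = 0.6718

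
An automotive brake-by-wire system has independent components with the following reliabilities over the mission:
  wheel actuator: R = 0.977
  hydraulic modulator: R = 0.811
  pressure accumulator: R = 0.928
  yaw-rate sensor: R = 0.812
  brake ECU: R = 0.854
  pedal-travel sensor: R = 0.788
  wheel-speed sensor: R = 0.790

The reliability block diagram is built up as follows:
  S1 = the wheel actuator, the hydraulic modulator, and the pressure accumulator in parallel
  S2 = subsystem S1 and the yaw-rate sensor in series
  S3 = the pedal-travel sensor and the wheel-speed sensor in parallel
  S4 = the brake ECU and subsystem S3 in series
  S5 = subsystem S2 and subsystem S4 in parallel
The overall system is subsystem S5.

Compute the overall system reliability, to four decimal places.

Parallel (wheel actuator, hydraulic modulator, and pressure accumulator): 1 − (1 − 0.977000)(1 − 0.811000)(1 − 0.928000) = 0.999687
Series ([0.999687] and yaw-rate sensor): 0.999687 × 0.812000 = 0.811746
Parallel (pedal-travel sensor and wheel-speed sensor): 1 − (1 − 0.788000)(1 − 0.790000) = 0.955480
Series (brake ECU and [0.955480]): 0.854000 × 0.955480 = 0.815980
Parallel ([0.811746] and [0.815980]): 1 − (1 − 0.811746)(1 − 0.815980) = 0.9654

0.9654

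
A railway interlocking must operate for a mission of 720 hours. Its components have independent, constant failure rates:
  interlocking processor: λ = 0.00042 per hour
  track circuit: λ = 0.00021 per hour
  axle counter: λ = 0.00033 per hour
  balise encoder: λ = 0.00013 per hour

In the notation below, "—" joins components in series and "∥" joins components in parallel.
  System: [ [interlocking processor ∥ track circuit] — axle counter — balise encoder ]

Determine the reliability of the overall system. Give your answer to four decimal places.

R(interlocking processor) = exp(−0.00042 × 720) = 0.739042
R(track circuit) = exp(−0.00021 × 720) = 0.859676
R(axle counter) = exp(−0.00033 × 720) = 0.788518
R(balise encoder) = exp(−0.00013 × 720) = 0.910647
Parallel (interlocking processor and track circuit): 1 − (1 − 0.739042)(1 − 0.859676) = 0.963381
Series ([0.963381], axle counter, and balise encoder): 0.963381 × 0.788518 × 0.910647 = 0.6918

0.6918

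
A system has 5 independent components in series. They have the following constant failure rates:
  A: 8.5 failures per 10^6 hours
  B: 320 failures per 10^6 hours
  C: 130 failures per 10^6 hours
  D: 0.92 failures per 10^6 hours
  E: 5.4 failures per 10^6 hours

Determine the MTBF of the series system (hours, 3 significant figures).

Series of exponential components: λ_sys = Σ λ_i
λ_sys = 0.0000085 + 0.00032 + 0.00013 + 0.00000092 + 0.0000054 = 4.6482e-04 /h
MTBF = 1 / λ_sys = 2150 h

2150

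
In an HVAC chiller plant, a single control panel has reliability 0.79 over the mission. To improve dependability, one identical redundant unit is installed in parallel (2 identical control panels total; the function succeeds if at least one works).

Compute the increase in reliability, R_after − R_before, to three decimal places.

0.166

R_before = 0.79
R_after = 1 − (1 − 0.79)^2 = 0.956
ΔR = 0.956 − 0.79 = 0.166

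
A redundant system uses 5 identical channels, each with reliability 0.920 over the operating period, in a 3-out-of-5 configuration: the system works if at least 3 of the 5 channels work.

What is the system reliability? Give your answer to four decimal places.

0.9955

R = Σ_{i=3}^{5} C(5,i) p^i (1−p)^{5−i} with p = 0.920
C(5,3)·0.920^3·0.080^2 = 0.049836
C(5,4)·0.920^4·0.080^1 = 0.286557
C(5,5)·0.920^5·0.080^0 = 0.659082
Sum = 0.9955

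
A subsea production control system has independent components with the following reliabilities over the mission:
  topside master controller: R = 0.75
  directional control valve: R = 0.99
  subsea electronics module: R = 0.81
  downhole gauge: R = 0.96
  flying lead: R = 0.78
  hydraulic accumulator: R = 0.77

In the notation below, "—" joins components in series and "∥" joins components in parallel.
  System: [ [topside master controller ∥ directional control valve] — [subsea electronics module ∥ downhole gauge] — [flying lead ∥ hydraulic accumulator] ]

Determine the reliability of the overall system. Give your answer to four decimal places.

0.9398

Parallel (topside master controller and directional control valve): 1 − (1 − 0.750000)(1 − 0.990000) = 0.997500
Parallel (subsea electronics module and downhole gauge): 1 − (1 − 0.810000)(1 − 0.960000) = 0.992400
Parallel (flying lead and hydraulic accumulator): 1 − (1 − 0.780000)(1 − 0.770000) = 0.949400
Series ([0.997500], [0.992400], and [0.949400]): 0.997500 × 0.992400 × 0.949400 = 0.9398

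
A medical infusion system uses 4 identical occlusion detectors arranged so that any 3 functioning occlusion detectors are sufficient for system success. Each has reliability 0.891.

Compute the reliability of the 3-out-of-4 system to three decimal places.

R = Σ_{i=3}^{4} C(4,i) p^i (1−p)^{4−i} with p = 0.891
C(4,3)·0.891^3·0.109^1 = 0.30840
C(4,4)·0.891^4·0.109^0 = 0.63025
Sum = 0.939

0.939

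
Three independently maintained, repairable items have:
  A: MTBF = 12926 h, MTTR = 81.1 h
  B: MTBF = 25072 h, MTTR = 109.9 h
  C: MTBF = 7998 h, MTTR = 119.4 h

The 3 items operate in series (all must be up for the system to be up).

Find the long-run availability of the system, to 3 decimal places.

0.975

A(A) = MTBF/(MTBF+MTTR) = 12926/(12926+81.1) = 0.993765
A(B) = MTBF/(MTBF+MTTR) = 25072/(25072+109.9) = 0.995636
A(C) = MTBF/(MTBF+MTTR) = 7998/(7998+119.4) = 0.985291
Series availability: 0.993765 × 0.995636 × 0.985291 = 0.975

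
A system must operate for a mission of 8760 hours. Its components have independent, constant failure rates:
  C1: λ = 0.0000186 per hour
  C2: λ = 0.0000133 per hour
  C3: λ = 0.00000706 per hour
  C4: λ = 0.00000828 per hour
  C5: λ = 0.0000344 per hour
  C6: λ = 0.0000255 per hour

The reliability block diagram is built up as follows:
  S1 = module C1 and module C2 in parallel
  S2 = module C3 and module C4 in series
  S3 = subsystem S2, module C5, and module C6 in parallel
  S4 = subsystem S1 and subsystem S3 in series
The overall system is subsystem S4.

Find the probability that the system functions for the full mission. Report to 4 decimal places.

0.9770

R(C1) = exp(−0.0000186 × 8760) = 0.849646
R(C2) = exp(−0.0000133 × 8760) = 0.890023
R(C3) = exp(−0.00000706 × 8760) = 0.940028
R(C4) = exp(−0.00000828 × 8760) = 0.930035
R(C5) = exp(−0.0000344 × 8760) = 0.739823
R(C6) = exp(−0.0000255 × 8760) = 0.799811
Parallel (C1 and C2): 1 − (1 − 0.849646)(1 − 0.890023) = 0.983465
Series (C3 and C4): 0.940028 × 0.930035 = 0.874259
Parallel ([0.874259], C5, and C6): 1 − (1 − 0.874259)(1 − 0.739823)(1 − 0.799811) = 0.993451
Series ([0.983465] and [0.993451]): 0.983465 × 0.993451 = 0.9770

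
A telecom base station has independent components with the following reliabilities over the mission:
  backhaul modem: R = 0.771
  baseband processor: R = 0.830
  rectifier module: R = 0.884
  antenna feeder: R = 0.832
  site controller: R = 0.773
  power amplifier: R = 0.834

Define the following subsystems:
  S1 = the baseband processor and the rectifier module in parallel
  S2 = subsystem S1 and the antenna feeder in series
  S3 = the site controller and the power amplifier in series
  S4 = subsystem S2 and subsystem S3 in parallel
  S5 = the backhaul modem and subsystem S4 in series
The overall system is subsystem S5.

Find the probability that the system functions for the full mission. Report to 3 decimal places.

0.720

Parallel (baseband processor and rectifier module): 1 − (1 − 0.83000)(1 − 0.88400) = 0.98028
Series ([0.98028] and antenna feeder): 0.98028 × 0.83200 = 0.81559
Series (site controller and power amplifier): 0.77300 × 0.83400 = 0.64468
Parallel ([0.81559] and [0.64468]): 1 − (1 − 0.81559)(1 − 0.64468) = 0.93448
Series (backhaul modem and [0.93448]): 0.77100 × 0.93448 = 0.720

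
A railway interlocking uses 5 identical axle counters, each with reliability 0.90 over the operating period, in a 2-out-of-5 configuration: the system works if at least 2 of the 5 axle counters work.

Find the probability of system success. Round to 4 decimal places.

R = Σ_{i=2}^{5} C(5,i) p^i (1−p)^{5−i} with p = 0.90
C(5,2)·0.90^2·0.10^3 = 0.008100
C(5,3)·0.90^3·0.10^2 = 0.072900
C(5,4)·0.90^4·0.10^1 = 0.328050
C(5,5)·0.90^5·0.10^0 = 0.590490
Sum = 0.9995

0.9995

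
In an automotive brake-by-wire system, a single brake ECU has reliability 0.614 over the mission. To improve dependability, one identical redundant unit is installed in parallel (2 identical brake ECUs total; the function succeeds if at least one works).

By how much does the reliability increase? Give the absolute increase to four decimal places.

0.2370

R_before = 0.614
R_after = 1 − (1 − 0.614)^2 = 0.8510
ΔR = 0.8510 − 0.614 = 0.2370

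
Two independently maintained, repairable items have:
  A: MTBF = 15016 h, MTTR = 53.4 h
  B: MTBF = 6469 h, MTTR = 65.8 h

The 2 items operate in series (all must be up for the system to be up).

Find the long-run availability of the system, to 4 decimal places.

0.9864

A(A) = MTBF/(MTBF+MTTR) = 15016/(15016+53.4) = 0.996456
A(B) = MTBF/(MTBF+MTTR) = 6469/(6469+65.8) = 0.989931
Series availability: 0.996456 × 0.989931 = 0.9864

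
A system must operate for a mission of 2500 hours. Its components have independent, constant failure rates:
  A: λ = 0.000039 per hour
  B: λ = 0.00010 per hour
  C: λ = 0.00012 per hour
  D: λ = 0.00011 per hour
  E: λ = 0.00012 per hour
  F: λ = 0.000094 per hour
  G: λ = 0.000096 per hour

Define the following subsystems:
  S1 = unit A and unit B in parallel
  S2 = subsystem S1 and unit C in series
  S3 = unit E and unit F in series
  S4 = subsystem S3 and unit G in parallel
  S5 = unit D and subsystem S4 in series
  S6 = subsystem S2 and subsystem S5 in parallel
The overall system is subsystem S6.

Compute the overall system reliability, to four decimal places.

R(A) = exp(−0.000039 × 2500) = 0.907102
R(B) = exp(−0.00010 × 2500) = 0.778801
R(C) = exp(−0.00012 × 2500) = 0.740818
R(D) = exp(−0.00011 × 2500) = 0.759572
R(E) = exp(−0.00012 × 2500) = 0.740818
R(F) = exp(−0.000094 × 2500) = 0.790571
R(G) = exp(−0.000096 × 2500) = 0.786628
Parallel (A and B): 1 − (1 − 0.907102)(1 − 0.778801) = 0.979451
Series ([0.979451] and C): 0.979451 × 0.740818 = 0.725595
Series (E and F): 0.740818 × 0.790571 = 0.585669
Parallel ([0.585669] and G): 1 − (1 − 0.585669)(1 − 0.786628) = 0.911593
Series (D and [0.911593]): 0.759572 × 0.911593 = 0.692421
Parallel ([0.725595] and [0.692421]): 1 − (1 − 0.725595)(1 − 0.692421) = 0.9156

0.9156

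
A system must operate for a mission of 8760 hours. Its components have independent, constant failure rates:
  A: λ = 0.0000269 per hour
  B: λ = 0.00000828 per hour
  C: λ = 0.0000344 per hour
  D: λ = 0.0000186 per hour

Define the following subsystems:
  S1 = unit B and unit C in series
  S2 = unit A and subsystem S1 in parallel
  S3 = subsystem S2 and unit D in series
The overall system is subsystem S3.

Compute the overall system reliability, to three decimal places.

R(A) = exp(−0.0000269 × 8760) = 0.79006
R(B) = exp(−0.00000828 × 8760) = 0.93004
R(C) = exp(−0.0000344 × 8760) = 0.73982
R(D) = exp(−0.0000186 × 8760) = 0.84965
Series (B and C): 0.93004 × 0.73982 = 0.68806
Parallel (A and [0.68806]): 1 − (1 − 0.79006)(1 − 0.68806) = 0.93451
Series ([0.93451] and D): 0.93451 × 0.84965 = 0.794

0.794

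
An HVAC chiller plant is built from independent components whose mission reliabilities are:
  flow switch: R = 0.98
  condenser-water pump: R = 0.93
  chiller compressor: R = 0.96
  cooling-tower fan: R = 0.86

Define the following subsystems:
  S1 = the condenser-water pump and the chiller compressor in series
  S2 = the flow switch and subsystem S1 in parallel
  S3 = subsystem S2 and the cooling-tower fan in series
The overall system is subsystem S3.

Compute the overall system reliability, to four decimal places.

0.8582

Series (condenser-water pump and chiller compressor): 0.930000 × 0.960000 = 0.892800
Parallel (flow switch and [0.892800]): 1 − (1 − 0.980000)(1 − 0.892800) = 0.997856
Series ([0.997856] and cooling-tower fan): 0.997856 × 0.860000 = 0.8582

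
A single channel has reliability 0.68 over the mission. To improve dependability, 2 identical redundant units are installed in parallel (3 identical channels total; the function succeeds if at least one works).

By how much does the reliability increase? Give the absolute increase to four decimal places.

0.2872

R_before = 0.68
R_after = 1 − (1 − 0.68)^3 = 0.9672
ΔR = 0.9672 − 0.68 = 0.2872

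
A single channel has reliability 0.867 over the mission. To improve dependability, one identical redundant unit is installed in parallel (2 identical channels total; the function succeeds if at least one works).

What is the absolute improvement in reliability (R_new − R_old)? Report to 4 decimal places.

0.1153

R_before = 0.867
R_after = 1 − (1 − 0.867)^2 = 0.9823
ΔR = 0.9823 − 0.867 = 0.1153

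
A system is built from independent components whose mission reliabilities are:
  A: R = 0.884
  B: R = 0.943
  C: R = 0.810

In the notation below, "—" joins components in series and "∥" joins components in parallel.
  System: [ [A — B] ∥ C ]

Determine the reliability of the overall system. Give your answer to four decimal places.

0.9684

Series (A and B): 0.884000 × 0.943000 = 0.833612
Parallel ([0.833612] and C): 1 − (1 − 0.833612)(1 − 0.810000) = 0.9684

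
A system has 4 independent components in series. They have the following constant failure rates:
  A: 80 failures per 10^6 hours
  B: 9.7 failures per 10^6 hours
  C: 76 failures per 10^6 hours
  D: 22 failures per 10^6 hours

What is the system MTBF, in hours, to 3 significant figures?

5330

Series of exponential components: λ_sys = Σ λ_i
λ_sys = 0.000080 + 0.0000097 + 0.000076 + 0.000022 = 1.8770e-04 /h
MTBF = 1 / λ_sys = 5330 h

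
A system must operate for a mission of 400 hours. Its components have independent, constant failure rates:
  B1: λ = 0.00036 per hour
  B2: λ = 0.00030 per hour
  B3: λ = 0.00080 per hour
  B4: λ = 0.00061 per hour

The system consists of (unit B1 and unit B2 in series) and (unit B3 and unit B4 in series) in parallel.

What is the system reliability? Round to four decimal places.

0.9000

R(B1) = exp(−0.00036 × 400) = 0.865888
R(B2) = exp(−0.00030 × 400) = 0.886920
R(B3) = exp(−0.00080 × 400) = 0.726149
R(B4) = exp(−0.00061 × 400) = 0.783488
Series (B1 and B2): 0.865888 × 0.886920 = 0.767973
Series (B3 and B4): 0.726149 × 0.783488 = 0.568929
Parallel ([0.767973] and [0.568929]): 1 − (1 − 0.767973)(1 − 0.568929) = 0.9000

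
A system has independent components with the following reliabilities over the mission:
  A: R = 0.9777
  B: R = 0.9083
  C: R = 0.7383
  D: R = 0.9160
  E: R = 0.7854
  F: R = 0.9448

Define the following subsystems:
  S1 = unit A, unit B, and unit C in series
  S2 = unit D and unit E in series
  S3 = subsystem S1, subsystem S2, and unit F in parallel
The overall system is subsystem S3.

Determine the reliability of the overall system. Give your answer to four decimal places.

0.9947

Series (A, B, and C): 0.977700 × 0.908300 × 0.738300 = 0.655644
Series (D and E): 0.916000 × 0.785400 = 0.719426
Parallel ([0.655644], [0.719426], and F): 1 − (1 − 0.655644)(1 − 0.719426)(1 − 0.944800) = 0.9947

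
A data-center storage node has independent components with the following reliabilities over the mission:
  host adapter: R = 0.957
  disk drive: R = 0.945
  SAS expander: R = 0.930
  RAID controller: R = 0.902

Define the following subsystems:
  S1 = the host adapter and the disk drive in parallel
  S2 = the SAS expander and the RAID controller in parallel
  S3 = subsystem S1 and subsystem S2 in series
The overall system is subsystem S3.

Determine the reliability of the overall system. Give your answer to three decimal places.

0.991

Parallel (host adapter and disk drive): 1 − (1 − 0.95700)(1 − 0.94500) = 0.99764
Parallel (SAS expander and RAID controller): 1 − (1 − 0.93000)(1 − 0.90200) = 0.99314
Series ([0.99764] and [0.99314]): 0.99764 × 0.99314 = 0.991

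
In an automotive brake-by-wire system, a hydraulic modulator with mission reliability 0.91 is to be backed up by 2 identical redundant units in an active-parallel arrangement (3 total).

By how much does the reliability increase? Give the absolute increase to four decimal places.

0.0893

R_before = 0.91
R_after = 1 − (1 − 0.91)^3 = 0.9993
ΔR = 0.9993 − 0.91 = 0.0893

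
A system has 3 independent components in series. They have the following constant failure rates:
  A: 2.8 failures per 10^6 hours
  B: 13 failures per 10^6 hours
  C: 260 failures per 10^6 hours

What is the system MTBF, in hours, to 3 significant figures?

Series of exponential components: λ_sys = Σ λ_i
λ_sys = 0.0000028 + 0.000013 + 0.00026 = 2.7580e-04 /h
MTBF = 1 / λ_sys = 3630 h

3630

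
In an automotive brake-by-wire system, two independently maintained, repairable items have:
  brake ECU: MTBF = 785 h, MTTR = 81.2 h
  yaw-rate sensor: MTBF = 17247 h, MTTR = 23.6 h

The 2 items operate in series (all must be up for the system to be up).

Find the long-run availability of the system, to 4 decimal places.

A(brake ECU) = MTBF/(MTBF+MTTR) = 785/(785+81.2) = 0.906257
A(yaw-rate sensor) = MTBF/(MTBF+MTTR) = 17247/(17247+23.6) = 0.998634
Series availability: 0.906257 × 0.998634 = 0.9050

0.9050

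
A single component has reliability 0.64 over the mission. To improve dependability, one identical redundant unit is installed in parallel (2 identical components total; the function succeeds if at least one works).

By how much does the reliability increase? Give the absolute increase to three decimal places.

R_before = 0.64
R_after = 1 − (1 − 0.64)^2 = 0.870
ΔR = 0.870 − 0.64 = 0.230

0.230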